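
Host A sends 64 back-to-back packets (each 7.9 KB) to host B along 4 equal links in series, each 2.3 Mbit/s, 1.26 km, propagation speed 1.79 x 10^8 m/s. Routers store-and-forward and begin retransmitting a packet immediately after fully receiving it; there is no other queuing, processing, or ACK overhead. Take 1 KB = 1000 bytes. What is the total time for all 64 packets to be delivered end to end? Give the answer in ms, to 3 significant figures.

Per-hop transmission t_tx = L/R = 63200/2300000 = 27.4783 ms.
Per-hop propagation t_prop = 1260/179000000 = 0.00703911 ms.
Pipeline fill: first packet needs 4·t_tx to clear all hops; remaining 63 packets each add one t_tx.
Total = (4+64-1)·t_tx + 4·t_prop = 67·27.4783 + 4·0.00703911 = 1840 ms.

1840 ms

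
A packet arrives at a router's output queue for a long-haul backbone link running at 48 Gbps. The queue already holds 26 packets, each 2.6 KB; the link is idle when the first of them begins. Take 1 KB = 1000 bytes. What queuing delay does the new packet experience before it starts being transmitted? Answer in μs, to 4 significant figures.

11.27 μs

Each queued packet: L/R = 20800/48000000000 = 0.433333 μs.
26 queued → 11.2667 μs.
Queuing delay = 11.27 μs.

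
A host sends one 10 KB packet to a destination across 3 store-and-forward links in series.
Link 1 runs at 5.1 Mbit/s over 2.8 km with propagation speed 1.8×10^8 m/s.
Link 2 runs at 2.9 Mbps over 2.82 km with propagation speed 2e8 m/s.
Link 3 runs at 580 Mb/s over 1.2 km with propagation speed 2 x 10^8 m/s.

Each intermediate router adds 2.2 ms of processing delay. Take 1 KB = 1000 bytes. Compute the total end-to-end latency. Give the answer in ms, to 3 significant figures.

47.8 ms

L = 80000 bits.
Transmission delays (L/R per hop): 15.6863, 27.5862, 0.137931 ms; sum = 43.4104 ms.
Propagation delays (d/s per hop): 0.0155556, 0.0141, 0.006 ms; sum = 0.0356556 ms.
Processing at 2 router(s): 2 × 2.2 ms = 4.4 ms.
End-to-end = 47.8 ms.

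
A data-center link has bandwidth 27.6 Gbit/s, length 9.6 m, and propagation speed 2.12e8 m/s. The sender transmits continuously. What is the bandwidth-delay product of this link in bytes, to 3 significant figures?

Propagation delay = 9.6 / 212000000 = 4.5283e-08 s.
BDP = R × t_prop = 27600000000 × 4.5283e-08 = 1249.81 bits.
In bytes: 1249.81/8 = 156 bytes.

156 bytes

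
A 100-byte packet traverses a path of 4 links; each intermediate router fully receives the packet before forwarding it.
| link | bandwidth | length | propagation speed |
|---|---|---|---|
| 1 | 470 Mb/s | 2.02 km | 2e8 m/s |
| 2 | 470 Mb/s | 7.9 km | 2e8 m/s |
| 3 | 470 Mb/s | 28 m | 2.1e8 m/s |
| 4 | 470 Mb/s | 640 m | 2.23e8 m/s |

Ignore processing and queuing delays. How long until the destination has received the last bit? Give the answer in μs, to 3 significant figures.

59.4 μs

L = 100 × 8 = 800 bits.
Transmission delay per hop = L/R = 800/470000000 = 1.70213 μs; 4 hops → 6.80851 μs.
Propagation delays (d/s per hop): 10.1, 39.5, 0.133333, 2.86996 μs; sum = 52.6033 μs.
End-to-end = 59.4 μs.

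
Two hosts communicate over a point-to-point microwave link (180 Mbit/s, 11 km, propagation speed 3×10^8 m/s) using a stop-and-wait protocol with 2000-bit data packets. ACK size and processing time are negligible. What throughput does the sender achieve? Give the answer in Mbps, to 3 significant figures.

t_tx = L/R = 2000/180000000 = 1.11111e-05 s.
t_prop = 11000/300000000 = 3.66667e-05 s; RTT = 7.33333e-05 s.
Cycle = t_tx + RTT = 8.44444e-05 s.
Throughput = L / cycle = 2000 / 8.44444e-05 = 23.7 Mbps.

23.7 Mbps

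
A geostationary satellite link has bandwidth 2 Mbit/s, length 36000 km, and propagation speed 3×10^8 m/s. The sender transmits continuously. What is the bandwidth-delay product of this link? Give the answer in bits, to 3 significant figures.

Propagation delay = 36000000 / 300000000 = 0.12 s.
BDP = R × t_prop = 2000000 × 0.12 = 240000 bits.

240000 bits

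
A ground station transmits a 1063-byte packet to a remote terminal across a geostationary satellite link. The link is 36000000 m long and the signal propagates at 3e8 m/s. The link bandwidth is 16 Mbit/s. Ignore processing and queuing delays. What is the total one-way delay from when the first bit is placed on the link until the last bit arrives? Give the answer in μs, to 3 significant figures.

121000 μs

L = 1063 × 8 = 8504 bits.
Transmission delay = L/R = 8504 / 16000000 = 531.5 μs.
Propagation delay = d/s = 36000000 m / 300000000 m/s = 120000 μs.
Total = 121000 μs.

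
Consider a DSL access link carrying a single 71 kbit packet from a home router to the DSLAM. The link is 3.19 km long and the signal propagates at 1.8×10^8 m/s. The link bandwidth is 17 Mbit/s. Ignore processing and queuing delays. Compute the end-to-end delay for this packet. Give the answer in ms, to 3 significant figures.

L = 71000 bits.
Transmission delay = L/R = 71000 / 17000000 = 4.17647 ms.
Propagation delay = d/s = 3190 m / 180000000 m/s = 0.0177222 ms.
Total = 4.19 ms.

4.19 ms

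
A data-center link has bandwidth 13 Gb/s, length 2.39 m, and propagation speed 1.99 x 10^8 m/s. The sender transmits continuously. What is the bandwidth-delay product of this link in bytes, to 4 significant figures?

19.52 bytes

Propagation delay = 2.39 / 199000000 = 1.20101e-08 s.
BDP = R × t_prop = 13000000000 × 1.20101e-08 = 156.131 bits.
In bytes: 156.131/8 = 19.52 bytes.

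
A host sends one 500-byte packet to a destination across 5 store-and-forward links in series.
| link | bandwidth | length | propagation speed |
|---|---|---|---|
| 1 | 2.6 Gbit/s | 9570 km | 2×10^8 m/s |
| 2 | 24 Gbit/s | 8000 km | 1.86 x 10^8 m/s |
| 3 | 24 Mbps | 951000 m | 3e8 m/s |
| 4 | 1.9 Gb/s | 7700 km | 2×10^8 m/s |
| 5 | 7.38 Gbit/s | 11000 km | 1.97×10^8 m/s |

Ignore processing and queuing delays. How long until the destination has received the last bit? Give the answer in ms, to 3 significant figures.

189 ms

L = 500 × 8 = 4000 bits.
Transmission delays (L/R per hop): 0.00153846, 0.000166667, 0.166667, 0.00210526, 0.000542005 ms; sum = 0.171019 ms.
Propagation delays (d/s per hop): 47.85, 43.0108, 3.17, 38.5, 55.8376 ms; sum = 188.368 ms.
End-to-end = 189 ms.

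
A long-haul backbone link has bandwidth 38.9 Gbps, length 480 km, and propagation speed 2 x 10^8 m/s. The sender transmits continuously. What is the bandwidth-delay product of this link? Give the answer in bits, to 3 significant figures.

93400000 bits

Propagation delay = 480000 / 200000000 = 0.0024 s.
BDP = R × t_prop = 38900000000 × 0.0024 = 93360000 bits.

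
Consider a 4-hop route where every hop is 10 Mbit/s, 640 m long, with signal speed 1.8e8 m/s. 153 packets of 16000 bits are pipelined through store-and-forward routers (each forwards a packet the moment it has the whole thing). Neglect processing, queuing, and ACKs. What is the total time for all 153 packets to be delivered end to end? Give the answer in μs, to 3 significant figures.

250000 μs

Per-hop transmission t_tx = L/R = 16000/10000000 = 1600 μs.
Per-hop propagation t_prop = 640/180000000 = 3.55556 μs.
Pipeline fill: first packet needs 4·t_tx to clear all hops; remaining 152 packets each add one t_tx.
Total = (4+153-1)·t_tx + 4·t_prop = 156·1600 + 4·3.55556 = 250000 μs.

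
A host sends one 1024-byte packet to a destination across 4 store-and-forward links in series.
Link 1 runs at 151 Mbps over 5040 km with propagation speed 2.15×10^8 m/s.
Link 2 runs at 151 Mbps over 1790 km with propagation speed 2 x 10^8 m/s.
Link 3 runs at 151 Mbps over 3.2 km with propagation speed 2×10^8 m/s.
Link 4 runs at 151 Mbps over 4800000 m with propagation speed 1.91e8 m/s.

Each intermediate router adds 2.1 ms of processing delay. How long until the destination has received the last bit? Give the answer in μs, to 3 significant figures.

64100 μs

L = 1024 × 8 = 8192 bits.
Transmission delay per hop = L/R = 8192/151000000 = 54.2517 μs; 4 hops → 217.007 μs.
Propagation delays (d/s per hop): 23441.9, 8950, 16, 25130.9 μs; sum = 57538.8 μs.
Processing at 3 router(s): 3 × 2.1 ms = 6300 μs.
End-to-end = 64100 μs.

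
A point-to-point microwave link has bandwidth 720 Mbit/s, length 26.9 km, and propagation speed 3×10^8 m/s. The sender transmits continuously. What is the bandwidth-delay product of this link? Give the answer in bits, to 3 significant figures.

64600 bits

Propagation delay = 26900 / 300000000 = 8.96667e-05 s.
BDP = R × t_prop = 720000000 × 8.96667e-05 = 64560 bits.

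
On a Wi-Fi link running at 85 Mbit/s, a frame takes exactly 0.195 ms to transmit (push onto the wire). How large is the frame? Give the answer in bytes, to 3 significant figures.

L = R × t_tx = 85000000 b/s × 0.000195 s = 16575 bits.
In bytes: 16575 / 8 = 2070 bytes.

2070 bytes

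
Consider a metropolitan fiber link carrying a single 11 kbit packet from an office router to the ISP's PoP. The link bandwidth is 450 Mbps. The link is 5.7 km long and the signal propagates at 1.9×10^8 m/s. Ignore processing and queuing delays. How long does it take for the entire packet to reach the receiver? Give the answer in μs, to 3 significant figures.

54.4 μs

L = 11000 bits.
Transmission delay = L/R = 11000 / 450000000 = 24.4444 μs.
Propagation delay = d/s = 5700 m / 190000000 m/s = 30 μs.
Total = 54.4 μs.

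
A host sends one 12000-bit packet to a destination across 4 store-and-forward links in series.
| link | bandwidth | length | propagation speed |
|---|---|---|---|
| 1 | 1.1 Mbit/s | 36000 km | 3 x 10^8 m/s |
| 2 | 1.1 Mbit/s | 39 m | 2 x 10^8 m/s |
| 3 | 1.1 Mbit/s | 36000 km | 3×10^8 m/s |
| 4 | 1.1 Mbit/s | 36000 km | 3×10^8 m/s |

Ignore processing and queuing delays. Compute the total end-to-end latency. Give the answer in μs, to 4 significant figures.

Transmission delay per hop = L/R = 12000/1100000 = 10909.1 μs; 4 hops → 43636.4 μs.
Propagation delays (d/s per hop): 120000, 0.195, 120000, 120000 μs; sum = 360000 μs.
End-to-end = 403600 μs.

403600 μs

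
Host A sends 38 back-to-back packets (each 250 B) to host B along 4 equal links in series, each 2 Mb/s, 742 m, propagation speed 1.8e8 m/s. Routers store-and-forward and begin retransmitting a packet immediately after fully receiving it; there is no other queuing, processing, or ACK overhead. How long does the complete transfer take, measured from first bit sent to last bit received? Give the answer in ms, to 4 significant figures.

Per-hop transmission t_tx = L/R = 2000/2000000 = 1 ms.
Per-hop propagation t_prop = 742/180000000 = 0.00412222 ms.
Pipeline fill: first packet needs 4·t_tx to clear all hops; remaining 37 packets each add one t_tx.
Total = (4+38-1)·t_tx + 4·t_prop = 41·1 + 4·0.00412222 = 41.02 ms.

41.02 ms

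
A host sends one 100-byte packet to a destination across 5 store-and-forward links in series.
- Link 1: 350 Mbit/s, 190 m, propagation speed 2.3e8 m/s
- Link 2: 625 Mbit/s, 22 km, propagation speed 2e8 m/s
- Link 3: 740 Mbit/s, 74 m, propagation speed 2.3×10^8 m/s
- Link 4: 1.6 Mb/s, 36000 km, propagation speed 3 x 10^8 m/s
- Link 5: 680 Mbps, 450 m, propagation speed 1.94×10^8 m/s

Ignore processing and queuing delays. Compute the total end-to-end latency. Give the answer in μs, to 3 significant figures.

121000 μs

L = 100 × 8 = 800 bits.
Transmission delays (L/R per hop): 2.28571, 1.28, 1.08108, 500, 1.17647 μs; sum = 505.823 μs.
Propagation delays (d/s per hop): 0.826087, 110, 0.321739, 120000, 2.31959 μs; sum = 120113 μs.
End-to-end = 121000 μs.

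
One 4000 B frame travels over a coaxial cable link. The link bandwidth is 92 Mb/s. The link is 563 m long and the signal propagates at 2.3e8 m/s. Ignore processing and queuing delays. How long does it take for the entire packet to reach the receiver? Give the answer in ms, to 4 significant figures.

0.3503 ms

L = 4000 × 8 = 32000 bits.
Transmission delay = L/R = 32000 / 92000000 = 0.347826 ms.
Propagation delay = d/s = 563 m / 2.3e+08 m/s = 0.00244783 ms.
Total = 0.3503 ms.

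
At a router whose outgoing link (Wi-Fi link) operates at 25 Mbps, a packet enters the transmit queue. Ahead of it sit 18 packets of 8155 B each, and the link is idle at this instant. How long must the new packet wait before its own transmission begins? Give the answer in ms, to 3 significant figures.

47.0 ms

Each queued packet: L/R = 65240/25000000 = 2.6096 ms.
18 queued → 46.9728 ms.
Queuing delay = 47.0 ms.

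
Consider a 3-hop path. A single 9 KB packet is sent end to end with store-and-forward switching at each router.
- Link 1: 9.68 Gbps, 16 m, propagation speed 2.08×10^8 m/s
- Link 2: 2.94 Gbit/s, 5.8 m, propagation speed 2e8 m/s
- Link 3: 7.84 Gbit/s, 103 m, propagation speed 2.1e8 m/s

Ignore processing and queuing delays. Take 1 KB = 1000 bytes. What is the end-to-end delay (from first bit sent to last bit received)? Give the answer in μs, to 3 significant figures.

L = 72000 bits.
Transmission delays (L/R per hop): 7.43802, 24.4898, 9.18367 μs; sum = 41.1115 μs.
Propagation delays (d/s per hop): 0.0769231, 0.029, 0.490476 μs; sum = 0.596399 μs.
End-to-end = 41.7 μs.

41.7 μs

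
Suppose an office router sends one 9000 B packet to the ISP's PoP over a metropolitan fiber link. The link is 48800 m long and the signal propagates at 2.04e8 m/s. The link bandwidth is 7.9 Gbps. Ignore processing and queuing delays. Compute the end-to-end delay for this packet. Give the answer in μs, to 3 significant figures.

248 μs

L = 9000 × 8 = 72000 bits.
Transmission delay = L/R = 72000 / 7900000000 = 9.11392 μs.
Propagation delay = d/s = 48800 m / 204000000 m/s = 239.216 μs.
Total = 248 μs.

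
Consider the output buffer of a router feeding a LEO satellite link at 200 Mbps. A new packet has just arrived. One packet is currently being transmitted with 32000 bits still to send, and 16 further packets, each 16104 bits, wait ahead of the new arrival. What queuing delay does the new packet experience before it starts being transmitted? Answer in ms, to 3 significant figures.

1.45 ms

Each queued packet: L/R = 16104/200000000 = 0.08052 ms.
16 queued → 1.28832 ms.
Plus remaining 32000 bits of current packet: 0.16 ms.
Queuing delay = 1.45 ms.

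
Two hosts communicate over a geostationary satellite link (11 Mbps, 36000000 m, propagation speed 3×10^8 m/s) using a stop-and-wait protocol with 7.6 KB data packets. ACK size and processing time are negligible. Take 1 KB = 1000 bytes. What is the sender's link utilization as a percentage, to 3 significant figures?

t_tx = L/R = 60800/11000000 = 0.00552727 s.
t_prop = 36000000/300000000 = 0.12 s; RTT = 0.24 s.
Cycle = t_tx + RTT = 0.245527 s.
Utilization = t_tx / cycle = 0.00552727/0.245527 = 2.25 %.

2.25 %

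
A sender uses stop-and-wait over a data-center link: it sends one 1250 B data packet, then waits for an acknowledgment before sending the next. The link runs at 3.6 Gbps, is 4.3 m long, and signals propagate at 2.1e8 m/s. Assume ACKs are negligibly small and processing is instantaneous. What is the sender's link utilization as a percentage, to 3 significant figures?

98.5 %

t_tx = L/R = 10000/3600000000 = 2.77778e-06 s.
t_prop = 4.3/210000000 = 2.04762e-08 s; RTT = 4.09524e-08 s.
Cycle = t_tx + RTT = 2.81873e-06 s.
Utilization = t_tx / cycle = 2.77778e-06/2.81873e-06 = 98.5 %.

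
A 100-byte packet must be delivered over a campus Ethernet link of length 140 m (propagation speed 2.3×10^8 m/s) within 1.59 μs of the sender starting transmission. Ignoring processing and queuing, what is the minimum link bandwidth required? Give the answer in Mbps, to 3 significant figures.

L = 800 bits.
Propagation delay = 140 / 2.3e+08 = 0.608696 μs.
Transmission budget = 1.59 − 0.608696 = 0.981304 μs.
R ≥ L / t_tx = 800 bits / 9.81304e-07 s = 815 Mbps.

815 Mbps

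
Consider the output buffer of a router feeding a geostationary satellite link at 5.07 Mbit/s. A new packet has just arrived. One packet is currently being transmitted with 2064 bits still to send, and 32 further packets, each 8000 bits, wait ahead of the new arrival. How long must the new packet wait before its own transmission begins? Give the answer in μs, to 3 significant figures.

50900 μs

Each queued packet: L/R = 8000/5070000 = 1577.91 μs.
32 queued → 50493.1 μs.
Plus remaining 2064 bits of current packet: 407.101 μs.
Queuing delay = 50900 μs.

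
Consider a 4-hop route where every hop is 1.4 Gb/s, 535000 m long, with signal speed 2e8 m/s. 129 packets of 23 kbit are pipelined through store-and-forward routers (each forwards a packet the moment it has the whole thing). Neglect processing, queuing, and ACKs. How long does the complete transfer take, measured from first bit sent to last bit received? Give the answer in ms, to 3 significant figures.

12.9 ms

Per-hop transmission t_tx = L/R = 23000/1400000000 = 0.0164286 ms.
Per-hop propagation t_prop = 535000/200000000 = 2.675 ms.
Pipeline fill: first packet needs 4·t_tx to clear all hops; remaining 128 packets each add one t_tx.
Total = (4+129-1)·t_tx + 4·t_prop = 132·0.0164286 + 4·2.675 = 12.9 ms.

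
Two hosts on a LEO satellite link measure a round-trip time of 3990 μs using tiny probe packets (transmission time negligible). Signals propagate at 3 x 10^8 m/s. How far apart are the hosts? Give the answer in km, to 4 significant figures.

One-way propagation = RTT/2 = 1995 μs.
d = s × t = 300000000 × 0.001995 = 598.5 km.

598.5 km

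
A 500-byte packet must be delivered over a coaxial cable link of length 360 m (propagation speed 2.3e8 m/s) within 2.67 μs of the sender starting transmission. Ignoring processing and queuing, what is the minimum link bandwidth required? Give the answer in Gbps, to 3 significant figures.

3.62 Gbps

L = 4000 bits.
Propagation delay = 360 / 2.3e+08 = 1.56522 μs.
Transmission budget = 2.67 − 1.56522 = 1.10478 μs.
R ≥ L / t_tx = 4000 bits / 1.10478e-06 s = 3.62 Gbps.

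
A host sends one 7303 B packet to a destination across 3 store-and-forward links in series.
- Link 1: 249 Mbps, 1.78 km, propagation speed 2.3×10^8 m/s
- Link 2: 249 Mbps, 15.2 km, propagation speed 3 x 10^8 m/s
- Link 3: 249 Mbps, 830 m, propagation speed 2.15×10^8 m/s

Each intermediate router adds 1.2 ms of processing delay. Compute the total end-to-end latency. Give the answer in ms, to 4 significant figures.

3.166 ms

L = 7303 × 8 = 58424 bits.
Transmission delay per hop = L/R = 58424/249000000 = 0.234635 ms; 3 hops → 0.703904 ms.
Propagation delays (d/s per hop): 0.00773913, 0.0506667, 0.00386047 ms; sum = 0.0622663 ms.
Processing at 2 router(s): 2 × 1.2 ms = 2.4 ms.
End-to-end = 3.166 ms.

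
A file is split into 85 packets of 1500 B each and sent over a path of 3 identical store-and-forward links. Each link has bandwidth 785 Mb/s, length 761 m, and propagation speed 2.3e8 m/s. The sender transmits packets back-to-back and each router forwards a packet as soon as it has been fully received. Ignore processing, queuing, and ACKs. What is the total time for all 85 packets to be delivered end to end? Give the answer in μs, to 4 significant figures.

1340 μs

Per-hop transmission t_tx = L/R = 12000/785000000 = 15.2866 μs.
Per-hop propagation t_prop = 761/2.3e+08 = 3.3087 μs.
Pipeline fill: first packet needs 3·t_tx to clear all hops; remaining 84 packets each add one t_tx.
Total = (3+85-1)·t_tx + 3·t_prop = 87·15.2866 + 3·3.3087 = 1340 μs.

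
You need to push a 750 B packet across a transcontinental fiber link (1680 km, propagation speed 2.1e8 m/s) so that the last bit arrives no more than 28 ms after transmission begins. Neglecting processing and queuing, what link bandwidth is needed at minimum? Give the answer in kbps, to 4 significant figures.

L = 6000 bits.
Propagation delay = 1680000 / 210000000 = 8 ms.
Transmission budget = 28 − 8 = 20 ms.
R ≥ L / t_tx = 6000 bits / 0.02 s = 300.0 kbps.

300.0 kbps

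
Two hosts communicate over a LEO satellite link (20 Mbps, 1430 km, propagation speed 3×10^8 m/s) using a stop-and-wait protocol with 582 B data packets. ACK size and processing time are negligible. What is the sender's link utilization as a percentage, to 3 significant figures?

2.38 %

t_tx = L/R = 4656/20000000 = 0.0002328 s.
t_prop = 1430000/300000000 = 0.00476667 s; RTT = 0.00953333 s.
Cycle = t_tx + RTT = 0.00976613 s.
Utilization = t_tx / cycle = 0.0002328/0.00976613 = 2.38 %.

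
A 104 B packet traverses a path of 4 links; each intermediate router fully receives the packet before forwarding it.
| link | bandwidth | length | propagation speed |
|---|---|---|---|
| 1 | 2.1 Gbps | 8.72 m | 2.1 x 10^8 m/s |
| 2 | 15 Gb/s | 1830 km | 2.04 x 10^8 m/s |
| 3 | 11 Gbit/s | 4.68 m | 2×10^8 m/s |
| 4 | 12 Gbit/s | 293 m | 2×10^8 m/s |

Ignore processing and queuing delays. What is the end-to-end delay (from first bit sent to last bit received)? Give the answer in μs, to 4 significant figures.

8973 μs

L = 104 × 8 = 832 bits.
Transmission delays (L/R per hop): 0.39619, 0.0554667, 0.0756364, 0.0693333 μs; sum = 0.596627 μs.
Propagation delays (d/s per hop): 0.0415238, 8970.59, 0.0234, 1.465 μs; sum = 8972.12 μs.
End-to-end = 8973 μs.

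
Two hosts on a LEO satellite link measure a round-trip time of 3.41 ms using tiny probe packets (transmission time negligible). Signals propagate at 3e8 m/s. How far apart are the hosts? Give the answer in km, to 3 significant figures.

512 km

One-way propagation = RTT/2 = 1.705 ms.
d = s × t = 300000000 × 0.001705 = 512 km.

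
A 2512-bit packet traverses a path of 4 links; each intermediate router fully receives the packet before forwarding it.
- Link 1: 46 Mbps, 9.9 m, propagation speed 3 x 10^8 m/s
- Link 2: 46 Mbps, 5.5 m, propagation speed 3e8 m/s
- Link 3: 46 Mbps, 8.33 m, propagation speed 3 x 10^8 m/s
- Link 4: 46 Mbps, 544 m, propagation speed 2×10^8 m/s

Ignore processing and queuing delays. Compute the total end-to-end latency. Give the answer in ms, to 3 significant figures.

0.221 ms

Transmission delay per hop = L/R = 2512/46000000 = 0.0546087 ms; 4 hops → 0.218435 ms.
Propagation delays (d/s per hop): 3.3e-05, 1.83333e-05, 2.77667e-05, 0.00272 ms; sum = 0.0027991 ms.
End-to-end = 0.221 ms.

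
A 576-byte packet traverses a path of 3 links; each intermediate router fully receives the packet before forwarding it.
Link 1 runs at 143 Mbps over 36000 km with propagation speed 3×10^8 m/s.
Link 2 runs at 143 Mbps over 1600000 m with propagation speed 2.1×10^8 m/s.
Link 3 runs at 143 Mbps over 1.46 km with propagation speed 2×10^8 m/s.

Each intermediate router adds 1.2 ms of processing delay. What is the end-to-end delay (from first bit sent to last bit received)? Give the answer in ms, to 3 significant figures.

130 ms

L = 576 × 8 = 4608 bits.
Transmission delay per hop = L/R = 4608/143000000 = 0.0322238 ms; 3 hops → 0.0966713 ms.
Propagation delays (d/s per hop): 120, 7.61905, 0.0073 ms; sum = 127.626 ms.
Processing at 2 router(s): 2 × 1.2 ms = 2.4 ms.
End-to-end = 130 ms.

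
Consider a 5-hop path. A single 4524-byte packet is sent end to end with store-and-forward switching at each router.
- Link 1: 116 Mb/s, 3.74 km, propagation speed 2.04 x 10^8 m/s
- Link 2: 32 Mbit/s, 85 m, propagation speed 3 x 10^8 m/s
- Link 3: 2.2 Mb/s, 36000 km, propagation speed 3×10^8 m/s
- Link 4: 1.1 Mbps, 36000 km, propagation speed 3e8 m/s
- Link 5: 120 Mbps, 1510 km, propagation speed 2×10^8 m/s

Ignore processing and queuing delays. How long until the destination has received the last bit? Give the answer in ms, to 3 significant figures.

L = 4524 × 8 = 36192 bits.
Transmission delays (L/R per hop): 0.312, 1.131, 16.4509, 32.9018, 0.3016 ms; sum = 51.0973 ms.
Propagation delays (d/s per hop): 0.0183333, 0.000283333, 120, 120, 7.55 ms; sum = 247.569 ms.
End-to-end = 299 ms.

299 ms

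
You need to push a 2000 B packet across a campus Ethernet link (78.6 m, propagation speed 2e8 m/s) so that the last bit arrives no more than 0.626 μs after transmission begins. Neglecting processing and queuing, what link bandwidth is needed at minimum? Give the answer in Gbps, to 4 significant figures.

L = 16000 bits.
Propagation delay = 78.6 / 200000000 = 0.393 μs.
Transmission budget = 0.626 − 0.393 = 0.233 μs.
R ≥ L / t_tx = 16000 bits / 2.33e-07 s = 68.67 Gbps.

68.67 Gbps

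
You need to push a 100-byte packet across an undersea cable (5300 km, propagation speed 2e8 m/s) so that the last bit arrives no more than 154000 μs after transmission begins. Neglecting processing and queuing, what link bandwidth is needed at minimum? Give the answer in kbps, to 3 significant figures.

6.27 kbps

L = 800 bits.
Propagation delay = 5300000 / 200000000 = 26500 μs.
Transmission budget = 154000 − 26500 = 127500 μs.
R ≥ L / t_tx = 800 bits / 0.1275 s = 6.27 kbps.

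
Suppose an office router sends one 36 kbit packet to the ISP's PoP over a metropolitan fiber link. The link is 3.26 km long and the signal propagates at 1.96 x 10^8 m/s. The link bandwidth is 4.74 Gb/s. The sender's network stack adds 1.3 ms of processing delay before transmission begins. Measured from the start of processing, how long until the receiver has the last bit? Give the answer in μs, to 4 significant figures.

L = 36000 bits.
Transmission delay = L/R = 36000 / 4740000000 = 7.59494 μs.
Propagation delay = d/s = 3260 m / 196000000 m/s = 16.6327 μs.
Plus processing delay 1.3 ms = 1300 μs.
Total = 1324 μs.

1324 μs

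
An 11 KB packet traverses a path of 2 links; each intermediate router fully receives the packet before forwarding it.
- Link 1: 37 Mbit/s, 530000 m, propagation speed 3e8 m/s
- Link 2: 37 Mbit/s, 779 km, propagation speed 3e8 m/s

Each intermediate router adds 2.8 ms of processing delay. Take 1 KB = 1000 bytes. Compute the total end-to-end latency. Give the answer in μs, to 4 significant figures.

11920 μs

L = 88000 bits.
Transmission delay per hop = L/R = 88000/37000000 = 2378.38 μs; 2 hops → 4756.76 μs.
Propagation delays (d/s per hop): 1766.67, 2596.67 μs; sum = 4363.33 μs.
Processing at 1 router(s): 1 × 2.8 ms = 2800 μs.
End-to-end = 11920 μs.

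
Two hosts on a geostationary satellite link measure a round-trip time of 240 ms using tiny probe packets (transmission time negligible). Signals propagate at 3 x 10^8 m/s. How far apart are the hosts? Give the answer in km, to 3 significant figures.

36000 km

One-way propagation = RTT/2 = 120 ms.
d = s × t = 300000000 × 0.12 = 36000 km.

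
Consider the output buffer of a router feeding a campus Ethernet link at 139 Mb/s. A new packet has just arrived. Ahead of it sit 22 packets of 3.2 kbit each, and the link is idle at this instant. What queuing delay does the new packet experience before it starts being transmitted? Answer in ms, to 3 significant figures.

Each queued packet: L/R = 3200/139000000 = 0.0230216 ms.
22 queued → 0.506475 ms.
Queuing delay = 0.506 ms.

0.506 ms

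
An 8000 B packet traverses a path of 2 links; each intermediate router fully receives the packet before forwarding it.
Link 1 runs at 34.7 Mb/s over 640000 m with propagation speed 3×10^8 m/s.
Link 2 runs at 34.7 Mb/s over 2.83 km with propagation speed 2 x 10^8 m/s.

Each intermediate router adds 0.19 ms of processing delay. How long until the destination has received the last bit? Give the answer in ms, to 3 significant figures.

6.03 ms

L = 8000 × 8 = 64000 bits.
Transmission delay per hop = L/R = 64000/34700000 = 1.84438 ms; 2 hops → 3.68876 ms.
Propagation delays (d/s per hop): 2.13333, 0.01415 ms; sum = 2.14748 ms.
Processing at 1 router(s): 1 × 0.19 ms = 0.19 ms.
End-to-end = 6.03 ms.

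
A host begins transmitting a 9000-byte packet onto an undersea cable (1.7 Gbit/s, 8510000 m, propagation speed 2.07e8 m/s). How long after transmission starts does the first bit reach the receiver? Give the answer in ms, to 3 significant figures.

First bit experiences only propagation delay: d/s = 8510000/2.07e+08 = 41.1 ms.

41.1 ms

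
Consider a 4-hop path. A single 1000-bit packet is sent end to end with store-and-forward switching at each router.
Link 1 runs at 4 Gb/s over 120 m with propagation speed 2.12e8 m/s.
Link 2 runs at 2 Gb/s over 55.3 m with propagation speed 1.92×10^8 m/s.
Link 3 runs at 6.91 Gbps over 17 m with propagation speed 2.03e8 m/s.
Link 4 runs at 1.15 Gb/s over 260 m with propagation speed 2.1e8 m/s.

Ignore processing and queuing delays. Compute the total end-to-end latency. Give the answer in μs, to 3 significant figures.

Transmission delays (L/R per hop): 0.25, 0.5, 0.144718, 0.869565 μs; sum = 1.76428 μs.
Propagation delays (d/s per hop): 0.566038, 0.288021, 0.0837438, 1.2381 μs; sum = 2.1759 μs.
End-to-end = 3.94 μs.

3.94 μs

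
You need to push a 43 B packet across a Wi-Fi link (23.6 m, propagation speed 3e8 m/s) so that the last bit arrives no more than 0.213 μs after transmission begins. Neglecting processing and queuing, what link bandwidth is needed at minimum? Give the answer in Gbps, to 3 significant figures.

2.56 Gbps

L = 344 bits.
Propagation delay = 23.6 / 300000000 = 0.0786667 μs.
Transmission budget = 0.213 − 0.0786667 = 0.134333 μs.
R ≥ L / t_tx = 344 bits / 1.34333e-07 s = 2.56 Gbps.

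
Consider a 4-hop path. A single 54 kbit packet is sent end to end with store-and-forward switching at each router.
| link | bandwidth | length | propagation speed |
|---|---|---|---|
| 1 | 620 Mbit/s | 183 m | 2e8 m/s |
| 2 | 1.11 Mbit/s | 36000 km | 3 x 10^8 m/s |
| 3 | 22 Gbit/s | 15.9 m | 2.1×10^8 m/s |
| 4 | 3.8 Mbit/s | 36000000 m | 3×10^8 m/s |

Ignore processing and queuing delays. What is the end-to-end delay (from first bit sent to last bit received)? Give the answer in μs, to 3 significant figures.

L = 54000 bits.
Transmission delays (L/R per hop): 87.0968, 48648.6, 2.45455, 14210.5 μs; sum = 62948.7 μs.
Propagation delays (d/s per hop): 0.915, 120000, 0.0757143, 120000 μs; sum = 240001 μs.
End-to-end = 303000 μs.

303000 μs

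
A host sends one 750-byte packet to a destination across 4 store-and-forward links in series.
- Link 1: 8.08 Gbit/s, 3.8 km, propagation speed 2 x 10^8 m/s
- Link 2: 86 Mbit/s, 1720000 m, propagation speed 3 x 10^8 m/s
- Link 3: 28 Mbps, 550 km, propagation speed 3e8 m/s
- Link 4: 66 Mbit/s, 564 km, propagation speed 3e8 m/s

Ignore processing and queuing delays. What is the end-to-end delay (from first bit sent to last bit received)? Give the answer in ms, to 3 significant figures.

9.84 ms

L = 750 × 8 = 6000 bits.
Transmission delays (L/R per hop): 0.000742574, 0.0697674, 0.214286, 0.0909091 ms; sum = 0.375705 ms.
Propagation delays (d/s per hop): 0.019, 5.73333, 1.83333, 1.88 ms; sum = 9.46567 ms.
End-to-end = 9.84 ms.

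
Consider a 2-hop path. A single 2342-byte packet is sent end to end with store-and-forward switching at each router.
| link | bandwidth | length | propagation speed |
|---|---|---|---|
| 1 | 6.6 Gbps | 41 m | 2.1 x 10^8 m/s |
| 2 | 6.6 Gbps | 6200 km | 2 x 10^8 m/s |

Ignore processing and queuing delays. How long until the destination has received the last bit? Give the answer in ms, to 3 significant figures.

L = 2342 × 8 = 18736 bits.
Transmission delay per hop = L/R = 18736/6600000000 = 0.00283879 ms; 2 hops → 0.00567758 ms.
Propagation delays (d/s per hop): 0.000195238, 31 ms; sum = 31.0002 ms.
End-to-end = 31.0 ms.

31.0 ms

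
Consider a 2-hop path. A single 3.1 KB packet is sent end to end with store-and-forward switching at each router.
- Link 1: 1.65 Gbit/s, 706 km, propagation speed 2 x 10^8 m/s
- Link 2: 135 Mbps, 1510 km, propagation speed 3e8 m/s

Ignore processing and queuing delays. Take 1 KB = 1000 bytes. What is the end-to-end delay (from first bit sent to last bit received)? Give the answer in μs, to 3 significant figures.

L = 24800 bits.
Transmission delays (L/R per hop): 15.0303, 183.704 μs; sum = 198.734 μs.
Propagation delays (d/s per hop): 3530, 5033.33 μs; sum = 8563.33 μs.
End-to-end = 8760 μs.

8760 μs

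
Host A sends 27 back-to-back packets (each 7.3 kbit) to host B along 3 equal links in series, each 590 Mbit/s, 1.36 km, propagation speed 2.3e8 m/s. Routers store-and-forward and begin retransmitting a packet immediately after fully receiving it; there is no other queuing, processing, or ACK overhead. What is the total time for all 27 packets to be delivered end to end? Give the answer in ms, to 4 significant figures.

Per-hop transmission t_tx = L/R = 7300/590000000 = 0.0123729 ms.
Per-hop propagation t_prop = 1360/2.3e+08 = 0.00591304 ms.
Pipeline fill: first packet needs 3·t_tx to clear all hops; remaining 26 packets each add one t_tx.
Total = (3+27-1)·t_tx + 3·t_prop = 29·0.0123729 + 3·0.00591304 = 0.3766 ms.

0.3766 ms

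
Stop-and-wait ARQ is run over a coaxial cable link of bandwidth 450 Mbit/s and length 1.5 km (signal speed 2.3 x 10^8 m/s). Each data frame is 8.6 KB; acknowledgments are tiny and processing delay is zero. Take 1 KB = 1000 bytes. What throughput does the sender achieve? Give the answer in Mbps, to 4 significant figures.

414.6 Mbps

t_tx = L/R = 68800/450000000 = 0.000152889 s.
t_prop = 1500/2.3e+08 = 6.52174e-06 s; RTT = 1.30435e-05 s.
Cycle = t_tx + RTT = 0.000165932 s.
Throughput = L / cycle = 68800 / 0.000165932 = 414.6 Mbps.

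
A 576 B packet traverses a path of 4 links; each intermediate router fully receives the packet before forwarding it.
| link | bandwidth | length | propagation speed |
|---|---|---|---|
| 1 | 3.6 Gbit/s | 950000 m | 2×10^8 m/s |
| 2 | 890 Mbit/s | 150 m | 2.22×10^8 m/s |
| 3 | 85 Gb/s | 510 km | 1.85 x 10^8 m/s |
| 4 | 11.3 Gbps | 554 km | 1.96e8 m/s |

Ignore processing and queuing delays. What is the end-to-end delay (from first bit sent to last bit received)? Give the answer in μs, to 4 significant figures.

10340 μs

L = 576 × 8 = 4608 bits.
Transmission delays (L/R per hop): 1.28, 5.17753, 0.0542118, 0.407788 μs; sum = 6.91953 μs.
Propagation delays (d/s per hop): 4750, 0.675676, 2756.76, 2826.53 μs; sum = 10334 μs.
End-to-end = 10340 μs.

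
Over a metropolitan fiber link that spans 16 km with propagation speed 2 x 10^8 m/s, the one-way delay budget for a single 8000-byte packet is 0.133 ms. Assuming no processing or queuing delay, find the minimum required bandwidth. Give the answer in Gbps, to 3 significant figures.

L = 64000 bits.
Propagation delay = 16000 / 200000000 = 0.08 ms.
Transmission budget = 0.133 − 0.08 = 0.053 ms.
R ≥ L / t_tx = 64000 bits / 5.3e-05 s = 1.21 Gbps.

1.21 Gbps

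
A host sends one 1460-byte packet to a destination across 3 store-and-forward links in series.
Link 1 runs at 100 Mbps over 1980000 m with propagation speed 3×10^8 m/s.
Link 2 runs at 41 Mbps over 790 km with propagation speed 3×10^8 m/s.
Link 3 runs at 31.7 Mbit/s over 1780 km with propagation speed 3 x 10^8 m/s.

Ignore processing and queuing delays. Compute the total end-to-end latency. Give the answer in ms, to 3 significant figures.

15.9 ms

L = 1460 × 8 = 11680 bits.
Transmission delays (L/R per hop): 0.1168, 0.284878, 0.368454 ms; sum = 0.770132 ms.
Propagation delays (d/s per hop): 6.6, 2.63333, 5.93333 ms; sum = 15.1667 ms.
End-to-end = 15.9 ms.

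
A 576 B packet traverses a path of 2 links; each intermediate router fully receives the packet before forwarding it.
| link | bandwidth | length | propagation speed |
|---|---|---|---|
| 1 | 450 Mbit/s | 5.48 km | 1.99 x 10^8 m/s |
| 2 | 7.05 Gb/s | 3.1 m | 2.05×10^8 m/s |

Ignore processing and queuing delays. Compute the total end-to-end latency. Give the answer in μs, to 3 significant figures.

L = 576 × 8 = 4608 bits.
Transmission delays (L/R per hop): 10.24, 0.653617 μs; sum = 10.8936 μs.
Propagation delays (d/s per hop): 27.5377, 0.015122 μs; sum = 27.5528 μs.
End-to-end = 38.4 μs.

38.4 μs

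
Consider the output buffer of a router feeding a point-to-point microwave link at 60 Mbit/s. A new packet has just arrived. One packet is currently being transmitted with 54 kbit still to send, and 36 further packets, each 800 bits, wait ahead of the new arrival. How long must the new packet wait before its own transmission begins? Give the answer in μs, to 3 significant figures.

Each queued packet: L/R = 800/60000000 = 13.3333 μs.
36 queued → 480 μs.
Plus remaining 54000 bits of current packet: 900 μs.
Queuing delay = 1380 μs.

1380 μs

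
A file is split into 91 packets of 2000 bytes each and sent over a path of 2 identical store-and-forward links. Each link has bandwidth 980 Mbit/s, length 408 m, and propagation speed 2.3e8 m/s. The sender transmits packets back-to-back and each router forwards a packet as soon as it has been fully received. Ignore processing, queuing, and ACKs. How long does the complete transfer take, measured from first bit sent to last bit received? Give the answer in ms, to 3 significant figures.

Per-hop transmission t_tx = L/R = 16000/980000000 = 0.0163265 ms.
Per-hop propagation t_prop = 408/2.3e+08 = 0.00177391 ms.
Pipeline fill: first packet needs 2·t_tx to clear all hops; remaining 90 packets each add one t_tx.
Total = (2+91-1)·t_tx + 2·t_prop = 92·0.0163265 + 2·0.00177391 = 1.51 ms.

1.51 ms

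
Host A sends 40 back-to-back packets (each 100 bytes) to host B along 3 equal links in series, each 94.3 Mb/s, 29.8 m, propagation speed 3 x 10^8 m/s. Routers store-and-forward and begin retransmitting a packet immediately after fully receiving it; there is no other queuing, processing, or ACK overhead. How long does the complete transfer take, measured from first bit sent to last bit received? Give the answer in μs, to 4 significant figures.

Per-hop transmission t_tx = L/R = 800/94300000 = 8.48356 μs.
Per-hop propagation t_prop = 29.8/300000000 = 0.0993333 μs.
Pipeline fill: first packet needs 3·t_tx to clear all hops; remaining 39 packets each add one t_tx.
Total = (3+40-1)·t_tx + 3·t_prop = 42·8.48356 + 3·0.0993333 = 356.6 μs.

356.6 μs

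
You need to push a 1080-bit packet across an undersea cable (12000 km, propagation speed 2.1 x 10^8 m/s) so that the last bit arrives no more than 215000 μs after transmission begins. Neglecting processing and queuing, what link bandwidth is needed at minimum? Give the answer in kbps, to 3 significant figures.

6.84 kbps

Propagation delay = 12000000 / 210000000 = 57142.9 μs.
Transmission budget = 215000 − 57142.9 = 157857 μs.
R ≥ L / t_tx = 1080 bits / 0.157857 s = 6.84 kbps.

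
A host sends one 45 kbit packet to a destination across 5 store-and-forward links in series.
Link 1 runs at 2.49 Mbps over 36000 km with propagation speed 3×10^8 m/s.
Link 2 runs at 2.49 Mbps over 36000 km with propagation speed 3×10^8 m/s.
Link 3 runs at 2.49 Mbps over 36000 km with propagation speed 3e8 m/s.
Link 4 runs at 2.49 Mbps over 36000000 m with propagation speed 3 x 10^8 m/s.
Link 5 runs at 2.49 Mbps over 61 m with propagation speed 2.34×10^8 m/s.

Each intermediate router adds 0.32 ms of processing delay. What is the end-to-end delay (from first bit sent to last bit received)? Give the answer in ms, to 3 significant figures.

L = 45000 bits.
Transmission delay per hop = L/R = 45000/2490000 = 18.0723 ms; 5 hops → 90.3614 ms.
Propagation delays (d/s per hop): 120, 120, 120, 120, 0.000260684 ms; sum = 480 ms.
Processing at 4 router(s): 4 × 0.32 ms = 1.28 ms.
End-to-end = 572 ms.

572 ms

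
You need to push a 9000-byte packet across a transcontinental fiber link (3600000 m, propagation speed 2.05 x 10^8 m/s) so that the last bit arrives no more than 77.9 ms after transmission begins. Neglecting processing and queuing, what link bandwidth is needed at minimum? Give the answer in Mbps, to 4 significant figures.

L = 72000 bits.
Propagation delay = 3600000 / 2.05e+08 = 17.561 ms.
Transmission budget = 77.9 − 17.561 = 60.339 ms.
R ≥ L / t_tx = 72000 bits / 0.060339 s = 1.193 Mbps.

1.193 Mbps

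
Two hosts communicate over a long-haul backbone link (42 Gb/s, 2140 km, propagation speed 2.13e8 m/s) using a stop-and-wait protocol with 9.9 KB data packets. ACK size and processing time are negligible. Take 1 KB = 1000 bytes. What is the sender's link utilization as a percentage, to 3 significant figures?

0.00938 %

t_tx = L/R = 79200/42000000000 = 1.88571e-06 s.
t_prop = 2140000/213000000 = 0.0100469 s; RTT = 0.0200939 s.
Cycle = t_tx + RTT = 0.0200958 s.
Utilization = t_tx / cycle = 1.88571e-06/0.0200958 = 0.00938 %.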